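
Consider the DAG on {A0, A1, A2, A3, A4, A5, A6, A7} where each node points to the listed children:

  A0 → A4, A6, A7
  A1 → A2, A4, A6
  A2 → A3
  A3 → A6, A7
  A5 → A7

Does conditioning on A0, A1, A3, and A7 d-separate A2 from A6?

Yes

We examine all 6 paths between A2 and A6:
Path 1: A2 ← A1 → A6
  A1 is a fork here and A1 is conditioned on, so the path is blocked at A1.
Path 2: A2 ← A1 → A4 ← A0 → A6
  A1 is a fork here and A1 is conditioned on, so the path is blocked at A1.
Path 3: A2 ← A1 → A4 ← A0 → A7 ← A3 → A6
  A1 is a fork here and A1 is conditioned on, so the path is blocked at A1.
Path 4: A2 → A3 → A6
  A3 is a chain here and A3 is conditioned on, so the path is blocked at A3.
Path 5: A2 → A3 → A7 ← A0 → A6
  A3 is a chain here and A3 is conditioned on, so the path is blocked at A3.
Path 6: A2 → A3 → A7 ← A0 → A4 ← A1 → A6
  A3 is a chain here and A3 is conditioned on, so the path is blocked at A3.
Since every path is blocked, d-separation holds.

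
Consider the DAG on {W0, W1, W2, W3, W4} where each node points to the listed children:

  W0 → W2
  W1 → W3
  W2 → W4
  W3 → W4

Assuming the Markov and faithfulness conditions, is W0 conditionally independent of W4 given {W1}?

No

Only one path connects W0 and W4:
Path 1: W0 → W2 → W4
  W2 is a chain and W2 is not conditioned on — no node blocks this path, so it is active.
Since the path W0 → W2 → W4 is active, W0 and W4 are not d-separated given {W1}.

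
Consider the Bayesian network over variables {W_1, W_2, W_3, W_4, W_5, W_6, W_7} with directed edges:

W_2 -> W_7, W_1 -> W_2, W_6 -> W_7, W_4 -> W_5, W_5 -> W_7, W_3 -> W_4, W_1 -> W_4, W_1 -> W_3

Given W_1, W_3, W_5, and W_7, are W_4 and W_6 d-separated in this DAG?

Enumerating the 3 paths from W_4 to W_6 and testing each for blocking by {W_1, W_3, W_5, W_7}:
Path 1: W_4 ← W_1 → W_2 → W_7 ← W_6
  W_1 is a fork here and W_1 is conditioned on, so the path is blocked at W_1.
Path 2: W_4 → W_5 → W_7 ← W_6
  W_5 is a chain here and W_5 is conditioned on, so the path is blocked at W_5.
Path 3: W_4 ← W_3 ← W_1 → W_2 → W_7 ← W_6
  W_3 is a chain here and W_3 is conditioned on, so the path is blocked at W_3.
All paths are blocked; W_4 ⊥ W_6 | {W_1, W_3, W_5, W_7} holds.

Yes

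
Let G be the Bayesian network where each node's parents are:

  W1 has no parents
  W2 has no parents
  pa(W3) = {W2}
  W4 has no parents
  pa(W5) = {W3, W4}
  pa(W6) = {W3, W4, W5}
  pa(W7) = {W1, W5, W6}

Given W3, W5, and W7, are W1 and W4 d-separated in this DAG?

6 paths connect W1 and W4; each must be blocked for d-separation to hold:
  1. W1 → W7 ← W5 ← W4 — W7:collider[open]; W5:chain[blocks] ⇒ blocked
  2. W1 → W7 ← W5 ← W3 → W6 ← W4 — W7:collider[open]; W5:chain[blocks]; W3:fork[blocks]; W6:collider[open] ⇒ blocked
  3. W1 → W7 ← W5 → W6 ← W4 — W7:collider[open]; W5:fork[blocks]; W6:collider[open] ⇒ blocked
  4. W1 → W7 ← W6 ← W4 — W7:collider[open]; W6:chain[open] ⇒ active
  5. W1 → W7 ← W6 ← W3 → W5 ← W4 — W7:collider[open]; W6:chain[open]; W3:fork[blocks]; W5:collider[open] ⇒ blocked
  6. W1 → W7 ← W6 ← W5 ← W4 — W7:collider[open]; W6:chain[open]; W5:chain[blocks] ⇒ blocked
At least one path is unblocked, so d-separation fails.

No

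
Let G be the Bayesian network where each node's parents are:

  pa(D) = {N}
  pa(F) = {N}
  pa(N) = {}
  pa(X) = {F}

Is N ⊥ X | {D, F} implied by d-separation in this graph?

There is one path between N and X:
Path 1: N → F → X
  F is a chain here and F is conditioned on, so the path is blocked at F.
Every path is blocked, so N and X are d-separated given {D, F}.

Yes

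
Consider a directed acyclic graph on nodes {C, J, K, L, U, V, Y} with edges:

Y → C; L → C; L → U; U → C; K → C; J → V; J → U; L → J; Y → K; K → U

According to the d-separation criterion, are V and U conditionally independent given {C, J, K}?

Yes

Enumerating the 5 paths from V to U and testing each for blocking by {C, J, K}:
Path 1: V ← J ← L → U
  J is a chain here and J is conditioned on, so the path is blocked at J.
Path 2: V ← J ← L → C ← Y → K → U
  J is a chain here and J is conditioned on, so the path is blocked at J.
Path 3: V ← J ← L → C ← K → U
  J is a chain here and J is conditioned on, so the path is blocked at J.
Path 4: V ← J ← L → C ← U
  J is a chain here and J is conditioned on, so the path is blocked at J.
Path 5: V ← J → U
  J is a fork here and J is conditioned on, so the path is blocked at J.
Since every path is blocked, d-separation holds.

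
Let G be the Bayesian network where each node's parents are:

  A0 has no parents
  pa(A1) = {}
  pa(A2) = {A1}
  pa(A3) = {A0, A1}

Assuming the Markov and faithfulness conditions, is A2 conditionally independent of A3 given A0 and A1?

Yes

There is one path between A2 and A3:
  1. A2 ← A1 → A3 — A1:fork[blocks] ⇒ blocked
Every path is blocked, so A2 and A3 are d-separated given {A0, A1}.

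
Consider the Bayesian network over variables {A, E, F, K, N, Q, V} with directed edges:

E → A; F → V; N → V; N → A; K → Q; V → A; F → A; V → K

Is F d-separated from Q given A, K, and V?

There are 3 undirected paths between F and Q; checking each against the conditioning set {A, K, V}:
Path 1: F → V → K → Q
  V is a chain here and V is conditioned on, so the path is blocked at V.
Path 2: F → A ← N → V → K → Q
  V is a chain here and V is conditioned on, so the path is blocked at V.
Path 3: F → A ← V → K → Q
  V is a fork here and V is conditioned on, so the path is blocked at V.
All paths are blocked; F ⊥ Q | {A, K, V} holds.

Yes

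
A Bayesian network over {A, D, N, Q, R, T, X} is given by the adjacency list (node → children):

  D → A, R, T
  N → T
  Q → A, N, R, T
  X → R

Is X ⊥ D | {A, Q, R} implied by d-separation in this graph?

We examine all 4 paths between X and D:
Path 1: X → R ← Q → N → T ← D
  Q is a fork here and Q is conditioned on, so the path is blocked at Q.
Path 2: X → R ← Q → T ← D
  Q is a fork here and Q is conditioned on, so the path is blocked at Q.
Path 3: X → R ← Q → A ← D
  Q is a fork here and Q is conditioned on, so the path is blocked at Q.
Path 4: X → R ← D
  R is a collider and R is conditioned on, which opens it — no node blocks this path, so it is active.
Since the path X → R ← D is active, X and D are not d-separated given {A, Q, R}.

No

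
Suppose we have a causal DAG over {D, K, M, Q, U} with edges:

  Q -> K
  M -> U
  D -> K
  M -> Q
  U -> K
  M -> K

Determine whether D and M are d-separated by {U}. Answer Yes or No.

There are 3 undirected paths between D and M; checking each against the conditioning set {U}:
Path 1: D → K ← M
  K is a collider here and neither K nor any of its descendants is conditioned on, so the collider stays closed — the path is blocked at K.
Path 2: D → K ← Q ← M
  K is a collider here and neither K nor any of its descendants is conditioned on, so the collider stays closed — the path is blocked at K.
Path 3: D → K ← U ← M
  K is a collider here and neither K nor any of its descendants is conditioned on, so the collider stays closed — the path is blocked at K.
Every path is blocked, so D and M are d-separated given {U}.

Yes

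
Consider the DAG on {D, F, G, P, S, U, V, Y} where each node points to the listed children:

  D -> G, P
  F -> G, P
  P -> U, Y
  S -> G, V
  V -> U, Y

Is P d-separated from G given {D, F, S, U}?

Yes

There are 4 undirected paths between P and G; checking each against the conditioning set {D, F, S, U}:
  1. P → Y ← V ← S → G — Y:collider[blocks]; V:chain[open]; S:fork[blocks] ⇒ blocked
  2. P → U ← V ← S → G — U:collider[open]; V:chain[open]; S:fork[blocks] ⇒ blocked
  3. P ← D → G — D:fork[blocks] ⇒ blocked
  4. P ← F → G — F:fork[blocks] ⇒ blocked
All paths are blocked; P ⊥ G | {D, F, S, U} holds.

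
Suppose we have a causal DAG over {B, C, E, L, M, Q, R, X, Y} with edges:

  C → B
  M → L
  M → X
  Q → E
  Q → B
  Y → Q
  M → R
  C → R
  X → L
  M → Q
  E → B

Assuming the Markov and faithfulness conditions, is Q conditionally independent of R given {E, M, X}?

We examine all 3 paths between Q and R:
  1. Q ← M → R — M:fork[blocks] ⇒ blocked
  2. Q → B ← C → R — B:collider[blocks]; C:fork[open] ⇒ blocked
  3. Q → E → B ← C → R — E:chain[blocks]; B:collider[blocks]; C:fork[open] ⇒ blocked
Every path is blocked, so Q and R are d-separated given {E, M, X}.

Yes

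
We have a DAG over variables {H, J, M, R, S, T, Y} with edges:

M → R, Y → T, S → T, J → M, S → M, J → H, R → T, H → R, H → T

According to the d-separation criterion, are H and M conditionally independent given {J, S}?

We examine all 5 paths between H and M:
  1. H → R ← M — R:collider[blocks] ⇒ blocked
  2. H → R → T ← S → M — R:chain[open]; T:collider[blocks]; S:fork[blocks] ⇒ blocked
  3. H ← J → M — J:fork[blocks] ⇒ blocked
  4. H → T ← R ← M — T:collider[blocks]; R:chain[open] ⇒ blocked
  5. H → T ← S → M — T:collider[blocks]; S:fork[blocks] ⇒ blocked
Since every path is blocked, d-separation holds.

Yes — H and M are d-separated given {J, S}.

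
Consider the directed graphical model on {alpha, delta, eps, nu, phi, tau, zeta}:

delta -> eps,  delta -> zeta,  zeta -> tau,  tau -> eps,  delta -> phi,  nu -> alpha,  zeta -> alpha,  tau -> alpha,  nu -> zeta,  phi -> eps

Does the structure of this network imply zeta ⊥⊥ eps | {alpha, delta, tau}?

Yes

There are 5 undirected paths between zeta and eps; checking each against the conditioning set {alpha, delta, tau}:
Path 1: zeta → tau → eps
  tau is a chain here and tau is conditioned on, so the path is blocked at tau.
Path 2: zeta → alpha ← tau → eps
  tau is a fork here and tau is conditioned on, so the path is blocked at tau.
Path 3: zeta ← delta → phi → eps
  delta is a fork here and delta is conditioned on, so the path is blocked at delta.
Path 4: zeta ← delta → eps
  delta is a fork here and delta is conditioned on, so the path is blocked at delta.
Path 5: zeta ← nu → alpha ← tau → eps
  tau is a fork here and tau is conditioned on, so the path is blocked at tau.
Every path is blocked, so zeta and eps are d-separated given {alpha, delta, tau}.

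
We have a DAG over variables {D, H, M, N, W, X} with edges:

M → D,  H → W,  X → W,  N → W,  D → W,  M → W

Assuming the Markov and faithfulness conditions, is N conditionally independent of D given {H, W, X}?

No — N and D are not d-separated given {H, W, X}.

Enumerating the 2 paths from N to D and testing each for blocking by {H, W, X}:
Path 1: N → W ← D
  W is a collider and W is conditioned on, which opens it — no node blocks this path, so it is active.
Path 2: N → W ← M → D
  W is a collider and W is conditioned on, which opens it; M is a fork and M is not conditioned on — no node blocks this path, so it is active.
At least one path is unblocked, so d-separation fails.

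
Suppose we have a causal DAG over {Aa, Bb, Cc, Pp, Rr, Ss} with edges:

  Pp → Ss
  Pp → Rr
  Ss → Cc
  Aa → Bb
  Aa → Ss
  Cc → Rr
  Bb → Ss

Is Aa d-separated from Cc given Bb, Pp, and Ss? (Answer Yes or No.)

Yes

Enumerating the 4 paths from Aa to Cc and testing each for blocking by {Bb, Pp, Ss}:
  1. Aa → Bb → Ss ← Pp → Rr ← Cc — Bb:chain[blocks]; Ss:collider[open]; Pp:fork[blocks]; Rr:collider[blocks] ⇒ blocked
  2. Aa → Bb → Ss → Cc — Bb:chain[blocks]; Ss:chain[blocks] ⇒ blocked
  3. Aa → Ss ← Pp → Rr ← Cc — Ss:collider[open]; Pp:fork[blocks]; Rr:collider[blocks] ⇒ blocked
  4. Aa → Ss → Cc — Ss:chain[blocks] ⇒ blocked
All paths are blocked; Aa ⊥ Cc | {Bb, Pp, Ss} holds.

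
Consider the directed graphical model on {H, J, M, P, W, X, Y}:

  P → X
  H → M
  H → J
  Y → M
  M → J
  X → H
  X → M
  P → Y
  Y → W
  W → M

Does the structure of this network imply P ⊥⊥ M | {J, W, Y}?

There are 5 undirected paths between P and M; checking each against the conditioning set {J, W, Y}:
Path 1: P → Y → W → M
  Y is a chain here and Y is conditioned on, so the path is blocked at Y.
Path 2: P → Y → M
  Y is a chain here and Y is conditioned on, so the path is blocked at Y.
Path 3: P → X → M
  X is a chain and X is not conditioned on — no node blocks this path, so it is active.
Path 4: P → X → H → M
  X is a chain and X is not conditioned on; H is a chain and H is not conditioned on — no node blocks this path, so it is active.
Path 5: P → X → H → J ← M
  X is a chain and X is not conditioned on; H is a chain and H is not conditioned on; J is a collider and J is conditioned on, which opens it — no node blocks this path, so it is active.
At least one path is unblocked, so d-separation fails.

No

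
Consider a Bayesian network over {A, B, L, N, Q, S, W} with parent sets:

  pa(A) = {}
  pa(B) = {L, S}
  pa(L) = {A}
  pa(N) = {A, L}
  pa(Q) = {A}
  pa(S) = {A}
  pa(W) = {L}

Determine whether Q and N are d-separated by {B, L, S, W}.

No

There are 3 undirected paths between Q and N; checking each against the conditioning set {B, L, S, W}:
Path 1: Q ← A → L → N
  L is a chain here and L is conditioned on, so the path is blocked at L.
Path 2: Q ← A → N
  A is a fork and A is not conditioned on — no node blocks this path, so it is active.
Path 3: Q ← A → S → B ← L → N
  S is a chain here and S is conditioned on, so the path is blocked at S.
At least one path is unblocked, so d-separation fails.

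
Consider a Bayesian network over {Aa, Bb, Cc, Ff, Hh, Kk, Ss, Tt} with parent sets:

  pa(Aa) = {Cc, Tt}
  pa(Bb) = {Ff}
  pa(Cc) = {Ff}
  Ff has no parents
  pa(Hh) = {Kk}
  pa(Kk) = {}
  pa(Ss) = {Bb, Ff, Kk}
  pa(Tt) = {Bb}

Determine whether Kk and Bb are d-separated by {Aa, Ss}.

No

Enumerating the 3 paths from Kk to Bb and testing each for blocking by {Aa, Ss}:
Path 1: Kk → Ss ← Ff → Cc → Aa ← Tt ← Bb
  Ss is a collider and Ss is conditioned on, which opens it; Ff is a fork and Ff is not conditioned on; Cc is a chain and Cc is not conditioned on; Aa is a collider and Aa is conditioned on, which opens it; Tt is a chain and Tt is not conditioned on — no node blocks this path, so it is active.
Path 2: Kk → Ss ← Ff → Bb
  Ss is a collider and Ss is conditioned on, which opens it; Ff is a fork and Ff is not conditioned on — no node blocks this path, so it is active.
Path 3: Kk → Ss ← Bb
  Ss is a collider and Ss is conditioned on, which opens it — no node blocks this path, so it is active.
Since the path Kk → Ss ← Ff → Cc → Aa ← Tt ← Bb is active, Kk and Bb are not d-separated given {Aa, Ss}.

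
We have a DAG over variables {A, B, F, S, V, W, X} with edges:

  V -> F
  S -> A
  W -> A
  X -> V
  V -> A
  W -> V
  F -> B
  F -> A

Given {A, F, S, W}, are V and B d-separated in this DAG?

Yes

We examine all 3 paths between V and B:
  1. V ← W → A ← F → B — W:fork[blocks]; A:collider[open]; F:fork[blocks] ⇒ blocked
  2. V → F → B — F:chain[blocks] ⇒ blocked
  3. V → A ← F → B — A:collider[open]; F:fork[blocks] ⇒ blocked
Every path is blocked, so V and B are d-separated given {A, F, S, W}.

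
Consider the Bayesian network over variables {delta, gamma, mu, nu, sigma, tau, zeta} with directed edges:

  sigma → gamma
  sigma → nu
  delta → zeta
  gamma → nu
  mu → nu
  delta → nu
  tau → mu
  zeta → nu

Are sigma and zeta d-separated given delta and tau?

Yes

There are 4 undirected paths between sigma and zeta; checking each against the conditioning set {delta, tau}:
  1. sigma → nu ← delta → zeta — nu:collider[blocks]; delta:fork[blocks] ⇒ blocked
  2. sigma → nu ← zeta — nu:collider[blocks] ⇒ blocked
  3. sigma → gamma → nu ← delta → zeta — gamma:chain[open]; nu:collider[blocks]; delta:fork[blocks] ⇒ blocked
  4. sigma → gamma → nu ← zeta — gamma:chain[open]; nu:collider[blocks] ⇒ blocked
All paths are blocked; sigma ⊥ zeta | {delta, tau} holds.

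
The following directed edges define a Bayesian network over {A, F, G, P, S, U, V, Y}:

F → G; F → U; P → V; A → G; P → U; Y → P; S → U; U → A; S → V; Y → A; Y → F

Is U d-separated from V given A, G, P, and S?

Enumerating the 6 paths from U to V and testing each for blocking by {A, G, P, S}:
Path 1: U ← P → V
  P is a fork here and P is conditioned on, so the path is blocked at P.
Path 2: U ← F → G ← A ← Y → P → V
  A is a chain here and A is conditioned on, so the path is blocked at A.
Path 3: U ← F ← Y → P → V
  P is a chain here and P is conditioned on, so the path is blocked at P.
Path 4: U → A → G ← F ← Y → P → V
  A is a chain here and A is conditioned on, so the path is blocked at A.
Path 5: U → A ← Y → P → V
  P is a chain here and P is conditioned on, so the path is blocked at P.
Path 6: U ← S → V
  S is a fork here and S is conditioned on, so the path is blocked at S.
Since every path is blocked, d-separation holds.

Yes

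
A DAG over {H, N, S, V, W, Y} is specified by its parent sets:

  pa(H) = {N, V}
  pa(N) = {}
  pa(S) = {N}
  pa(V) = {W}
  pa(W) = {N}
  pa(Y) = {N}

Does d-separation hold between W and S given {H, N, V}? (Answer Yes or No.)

Yes — W and S are d-separated given {H, N, V}.

We examine all 2 paths between W and S:
Path 1: W ← N → S
  N is a fork here and N is conditioned on, so the path is blocked at N.
Path 2: W → V → H ← N → S
  V is a chain here and V is conditioned on, so the path is blocked at V.
Every path is blocked, so W and S are d-separated given {H, N, V}.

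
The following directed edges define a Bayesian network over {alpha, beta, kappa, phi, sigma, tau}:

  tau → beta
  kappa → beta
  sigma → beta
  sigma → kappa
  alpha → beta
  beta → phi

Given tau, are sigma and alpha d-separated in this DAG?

2 paths connect sigma and alpha; each must be blocked for d-separation to hold:
  1. sigma → kappa → beta ← alpha — kappa:chain[open]; beta:collider[blocks] ⇒ blocked
  2. sigma → beta ← alpha — beta:collider[blocks] ⇒ blocked
All paths are blocked; sigma ⊥ alpha | {tau} holds.

Yes — sigma and alpha are d-separated given {tau}.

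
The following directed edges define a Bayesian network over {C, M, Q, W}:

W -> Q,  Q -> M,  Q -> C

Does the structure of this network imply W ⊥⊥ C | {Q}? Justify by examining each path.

Yes

There is one path between W and C:
  1. W → Q → C — Q:chain[blocks] ⇒ blocked
All paths are blocked; W ⊥ C | {Q} holds.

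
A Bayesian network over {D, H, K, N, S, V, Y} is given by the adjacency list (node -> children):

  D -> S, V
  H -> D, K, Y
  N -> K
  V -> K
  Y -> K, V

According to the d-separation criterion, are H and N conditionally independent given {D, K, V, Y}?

5 paths connect H and N; each must be blocked for d-separation to hold:
  1. H → Y → K ← N — Y:chain[blocks]; K:collider[open] ⇒ blocked
  2. H → Y → V → K ← N — Y:chain[blocks]; V:chain[blocks]; K:collider[open] ⇒ blocked
  3. H → K ← N — K:collider[open] ⇒ active
  4. H → D → V ← Y → K ← N — D:chain[blocks]; V:collider[open]; Y:fork[blocks]; K:collider[open] ⇒ blocked
  5. H → D → V → K ← N — D:chain[blocks]; V:chain[blocks]; K:collider[open] ⇒ blocked
Since the path H → K ← N is active, H and N are not d-separated given {D, K, V, Y}.

No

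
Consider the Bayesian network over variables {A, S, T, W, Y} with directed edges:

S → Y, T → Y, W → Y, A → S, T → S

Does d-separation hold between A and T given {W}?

We examine all 2 paths between A and T:
Path 1: A → S → Y ← T
  Y is a collider here and neither Y nor any of its descendants is conditioned on, so the collider stays closed — the path is blocked at Y.
Path 2: A → S ← T
  S is a collider here and neither S nor any of its descendants is conditioned on, so the collider stays closed — the path is blocked at S.
Every path is blocked, so A and T are d-separated given {W}.

Yes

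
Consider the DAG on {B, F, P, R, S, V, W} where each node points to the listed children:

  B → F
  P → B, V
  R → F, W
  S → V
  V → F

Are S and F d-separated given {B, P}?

There are 2 undirected paths between S and F; checking each against the conditioning set {B, P}:
Path 1: S → V → F
  V is a chain and V is not conditioned on — no node blocks this path, so it is active.
Path 2: S → V ← P → B → F
  V is a collider here and neither V nor any of its descendants is conditioned on, so the collider stays closed — the path is blocked at V.
Since the path S → V → F is active, S and F are not d-separated given {B, P}.

No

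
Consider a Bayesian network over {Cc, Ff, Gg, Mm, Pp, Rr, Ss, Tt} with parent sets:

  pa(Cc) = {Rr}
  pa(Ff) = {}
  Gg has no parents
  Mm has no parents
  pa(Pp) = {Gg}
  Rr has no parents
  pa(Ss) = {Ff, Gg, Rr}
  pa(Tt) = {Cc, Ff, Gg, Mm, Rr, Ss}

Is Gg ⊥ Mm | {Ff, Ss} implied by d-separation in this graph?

Yes

We examine all 5 paths between Gg and Mm:
Path 1: Gg → Ss → Tt ← Mm
  Ss is a chain here and Ss is conditioned on, so the path is blocked at Ss.
Path 2: Gg → Ss ← Ff → Tt ← Mm
  Ff is a fork here and Ff is conditioned on, so the path is blocked at Ff.
Path 3: Gg → Ss ← Rr → Tt ← Mm
  Tt is a collider here and neither Tt nor any of its descendants is conditioned on, so the collider stays closed — the path is blocked at Tt.
Path 4: Gg → Ss ← Rr → Cc → Tt ← Mm
  Tt is a collider here and neither Tt nor any of its descendants is conditioned on, so the collider stays closed — the path is blocked at Tt.
Path 5: Gg → Tt ← Mm
  Tt is a collider here and neither Tt nor any of its descendants is conditioned on, so the collider stays closed — the path is blocked at Tt.
All paths are blocked; Gg ⊥ Mm | {Ff, Ss} holds.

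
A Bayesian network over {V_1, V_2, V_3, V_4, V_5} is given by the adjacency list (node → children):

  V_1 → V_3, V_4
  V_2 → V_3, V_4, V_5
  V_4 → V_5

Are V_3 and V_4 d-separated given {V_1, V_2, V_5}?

Yes — V_3 and V_4 are d-separated given {V_1, V_2, V_5}.

3 paths connect V_3 and V_4; each must be blocked for d-separation to hold:
Path 1: V_3 ← V_2 → V_5 ← V_4
  V_2 is a fork here and V_2 is conditioned on, so the path is blocked at V_2.
Path 2: V_3 ← V_2 → V_4
  V_2 is a fork here and V_2 is conditioned on, so the path is blocked at V_2.
Path 3: V_3 ← V_1 → V_4
  V_1 is a fork here and V_1 is conditioned on, so the path is blocked at V_1.
All paths are blocked; V_3 ⊥ V_4 | {V_1, V_2, V_5} holds.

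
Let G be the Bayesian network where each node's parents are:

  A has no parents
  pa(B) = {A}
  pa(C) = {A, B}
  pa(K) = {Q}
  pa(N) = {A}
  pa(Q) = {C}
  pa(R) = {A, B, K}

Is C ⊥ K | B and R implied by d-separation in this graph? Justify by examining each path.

We examine all 5 paths between C and K:
Path 1: C → Q → K
  Q is a chain and Q is not conditioned on — no node blocks this path, so it is active.
Path 2: C ← B → R ← K
  B is a fork here and B is conditioned on, so the path is blocked at B.
Path 3: C ← B ← A → R ← K
  B is a chain here and B is conditioned on, so the path is blocked at B.
Path 4: C ← A → B → R ← K
  B is a chain here and B is conditioned on, so the path is blocked at B.
Path 5: C ← A → R ← K
  A is a fork and A is not conditioned on; R is a collider and R is conditioned on, which opens it — no node blocks this path, so it is active.
At least one path is unblocked, so d-separation fails.

No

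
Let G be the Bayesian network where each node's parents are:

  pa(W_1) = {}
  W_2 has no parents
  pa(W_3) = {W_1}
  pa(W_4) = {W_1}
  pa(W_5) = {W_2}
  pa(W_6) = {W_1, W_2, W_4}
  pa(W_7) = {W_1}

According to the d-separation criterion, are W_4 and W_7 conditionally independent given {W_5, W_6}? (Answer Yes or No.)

No

Enumerating the 2 paths from W_4 to W_7 and testing each for blocking by {W_5, W_6}:
Path 1: W_4 → W_6 ← W_1 → W_7
  W_6 is a collider and W_6 is conditioned on, which opens it; W_1 is a fork and W_1 is not conditioned on — no node blocks this path, so it is active.
Path 2: W_4 ← W_1 → W_7
  W_1 is a fork and W_1 is not conditioned on — no node blocks this path, so it is active.
Since the path W_4 → W_6 ← W_1 → W_7 is active, W_4 and W_7 are not d-separated given {W_5, W_6}.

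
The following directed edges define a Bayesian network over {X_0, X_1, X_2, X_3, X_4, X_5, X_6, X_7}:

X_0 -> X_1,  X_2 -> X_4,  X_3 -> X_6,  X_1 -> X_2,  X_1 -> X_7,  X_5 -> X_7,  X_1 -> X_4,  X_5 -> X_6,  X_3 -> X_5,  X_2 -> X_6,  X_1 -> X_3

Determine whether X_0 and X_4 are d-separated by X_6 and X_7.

No

Enumerating the 6 paths from X_0 to X_4 and testing each for blocking by {X_6, X_7}:
Path 1: X_0 → X_1 → X_7 ← X_5 ← X_3 → X_6 ← X_2 → X_4
  X_1 is a chain and X_1 is not conditioned on; X_7 is a collider and X_7 is conditioned on, which opens it; X_5 is a chain and X_5 is not conditioned on; X_3 is a fork and X_3 is not conditioned on; X_6 is a collider and X_6 is conditioned on, which opens it; X_2 is a fork and X_2 is not conditioned on — no node blocks this path, so it is active.
Path 2: X_0 → X_1 → X_7 ← X_5 → X_6 ← X_2 → X_4
  X_1 is a chain and X_1 is not conditioned on; X_7 is a collider and X_7 is conditioned on, which opens it; X_5 is a fork and X_5 is not conditioned on; X_6 is a collider and X_6 is conditioned on, which opens it; X_2 is a fork and X_2 is not conditioned on — no node blocks this path, so it is active.
Path 3: X_0 → X_1 → X_3 → X_5 → X_6 ← X_2 → X_4
  X_1 is a chain and X_1 is not conditioned on; X_3 is a chain and X_3 is not conditioned on; X_5 is a chain and X_5 is not conditioned on; X_6 is a collider and X_6 is conditioned on, which opens it; X_2 is a fork and X_2 is not conditioned on — no node blocks this path, so it is active.
Path 4: X_0 → X_1 → X_3 → X_6 ← X_2 → X_4
  X_1 is a chain and X_1 is not conditioned on; X_3 is a chain and X_3 is not conditioned on; X_6 is a collider and X_6 is conditioned on, which opens it; X_2 is a fork and X_2 is not conditioned on — no node blocks this path, so it is active.
Path 5: X_0 → X_1 → X_2 → X_4
  X_1 is a chain and X_1 is not conditioned on; X_2 is a chain and X_2 is not conditioned on — no node blocks this path, so it is active.
Path 6: X_0 → X_1 → X_4
  X_1 is a chain and X_1 is not conditioned on — no node blocks this path, so it is active.
At least one path is unblocked, so d-separation fails.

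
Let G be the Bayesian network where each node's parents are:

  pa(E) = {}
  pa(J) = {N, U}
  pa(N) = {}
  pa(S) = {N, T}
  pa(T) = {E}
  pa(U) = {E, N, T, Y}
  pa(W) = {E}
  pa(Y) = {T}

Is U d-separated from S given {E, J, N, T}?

There are 5 undirected paths between U and S; checking each against the conditioning set {E, J, N, T}:
Path 1: U → J ← N → S
  N is a fork here and N is conditioned on, so the path is blocked at N.
Path 2: U ← N → S
  N is a fork here and N is conditioned on, so the path is blocked at N.
Path 3: U ← Y ← T → S
  T is a fork here and T is conditioned on, so the path is blocked at T.
Path 4: U ← E → T → S
  E is a fork here and E is conditioned on, so the path is blocked at E.
Path 5: U ← T → S
  T is a fork here and T is conditioned on, so the path is blocked at T.
Since every path is blocked, d-separation holds.

Yes — U and S are d-separated given {E, J, N, T}.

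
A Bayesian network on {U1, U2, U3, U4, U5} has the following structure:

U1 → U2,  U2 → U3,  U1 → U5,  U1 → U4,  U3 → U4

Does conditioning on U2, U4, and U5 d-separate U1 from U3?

No

2 paths connect U1 and U3; each must be blocked for d-separation to hold:
Path 1: U1 → U2 → U3
  U2 is a chain here and U2 is conditioned on, so the path is blocked at U2.
Path 2: U1 → U4 ← U3
  U4 is a collider and U4 is conditioned on, which opens it — no node blocks this path, so it is active.
Since the path U1 → U4 ← U3 is active, U1 and U3 are not d-separated given {U2, U4, U5}.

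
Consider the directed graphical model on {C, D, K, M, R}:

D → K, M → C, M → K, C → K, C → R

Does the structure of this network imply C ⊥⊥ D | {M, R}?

Yes — C and D are d-separated given {M, R}.

There are 2 undirected paths between C and D; checking each against the conditioning set {M, R}:
Path 1: C ← M → K ← D
  M is a fork here and M is conditioned on, so the path is blocked at M.
Path 2: C → K ← D
  K is a collider here and neither K nor any of its descendants is conditioned on, so the collider stays closed — the path is blocked at K.
All paths are blocked; C ⊥ D | {M, R} holds.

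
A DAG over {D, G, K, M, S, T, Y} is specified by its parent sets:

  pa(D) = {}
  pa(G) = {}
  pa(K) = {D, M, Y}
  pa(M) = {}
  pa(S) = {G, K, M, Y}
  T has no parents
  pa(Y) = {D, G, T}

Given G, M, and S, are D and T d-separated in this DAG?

No

We examine all 6 paths between D and T:
Path 1: D → Y ← T
  Y is a collider and its descendant S is conditioned on, which opens it — no node blocks this path, so it is active.
Path 2: D → K → S ← G → Y ← T
  G is a fork here and G is conditioned on, so the path is blocked at G.
Path 3: D → K → S ← Y ← T
  K is a chain and K is not conditioned on; S is a collider and S is conditioned on, which opens it; Y is a chain and Y is not conditioned on — no node blocks this path, so it is active.
Path 4: D → K ← Y ← T
  K is a collider and its descendant S is conditioned on, which opens it; Y is a chain and Y is not conditioned on — no node blocks this path, so it is active.
Path 5: D → K ← M → S ← G → Y ← T
  M is a fork here and M is conditioned on, so the path is blocked at M.
Path 6: D → K ← M → S ← Y ← T
  M is a fork here and M is conditioned on, so the path is blocked at M.
Because an active path exists, D and T are not d-separated.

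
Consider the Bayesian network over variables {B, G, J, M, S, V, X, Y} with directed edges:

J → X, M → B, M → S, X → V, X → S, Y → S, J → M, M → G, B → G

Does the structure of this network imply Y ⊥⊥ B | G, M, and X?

Yes

There are 4 undirected paths between Y and B; checking each against the conditioning set {G, M, X}:
Path 1: Y → S ← M → B
  S is a collider here and neither S nor any of its descendants is conditioned on, so the collider stays closed — the path is blocked at S.
Path 2: Y → S ← M → G ← B
  S is a collider here and neither S nor any of its descendants is conditioned on, so the collider stays closed — the path is blocked at S.
Path 3: Y → S ← X ← J → M → B
  S is a collider here and neither S nor any of its descendants is conditioned on, so the collider stays closed — the path is blocked at S.
Path 4: Y → S ← X ← J → M → G ← B
  S is a collider here and neither S nor any of its descendants is conditioned on, so the collider stays closed — the path is blocked at S.
Every path is blocked, so Y and B are d-separated given {G, M, X}.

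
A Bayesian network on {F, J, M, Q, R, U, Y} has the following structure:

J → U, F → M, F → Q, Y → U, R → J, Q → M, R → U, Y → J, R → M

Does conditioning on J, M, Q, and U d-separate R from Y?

Enumerating the 4 paths from R to Y and testing each for blocking by {J, M, Q, U}:
  1. R → U ← Y — U:collider[open] ⇒ active
  2. R → U ← J ← Y — U:collider[open]; J:chain[blocks] ⇒ blocked
  3. R → J ← Y — J:collider[open] ⇒ active
  4. R → J → U ← Y — J:chain[blocks]; U:collider[open] ⇒ blocked
At least one path is unblocked, so d-separation fails.

No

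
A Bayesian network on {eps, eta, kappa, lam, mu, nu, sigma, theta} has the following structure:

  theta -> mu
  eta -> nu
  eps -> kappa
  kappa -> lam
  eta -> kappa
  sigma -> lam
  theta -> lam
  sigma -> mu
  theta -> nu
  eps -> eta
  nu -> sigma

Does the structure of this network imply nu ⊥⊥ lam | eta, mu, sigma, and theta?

Yes

We examine all 6 paths between nu and lam:
Path 1: nu → sigma → lam
  sigma is a chain here and sigma is conditioned on, so the path is blocked at sigma.
Path 2: nu → sigma → mu ← theta → lam
  sigma is a chain here and sigma is conditioned on, so the path is blocked at sigma.
Path 3: nu ← eta → kappa → lam
  eta is a fork here and eta is conditioned on, so the path is blocked at eta.
Path 4: nu ← eta ← eps → kappa → lam
  eta is a chain here and eta is conditioned on, so the path is blocked at eta.
Path 5: nu ← theta → lam
  theta is a fork here and theta is conditioned on, so the path is blocked at theta.
Path 6: nu ← theta → mu ← sigma → lam
  theta is a fork here and theta is conditioned on, so the path is blocked at theta.
Every path is blocked, so nu and lam are d-separated given {eta, mu, sigma, theta}.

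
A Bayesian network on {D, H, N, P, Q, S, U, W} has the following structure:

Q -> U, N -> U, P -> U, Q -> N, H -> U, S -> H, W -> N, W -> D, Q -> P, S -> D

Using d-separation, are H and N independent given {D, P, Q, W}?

There are 4 undirected paths between H and N; checking each against the conditioning set {D, P, Q, W}:
Path 1: H ← S → D ← W → N
  W is a fork here and W is conditioned on, so the path is blocked at W.
Path 2: H → U ← Q → N
  U is a collider here and neither U nor any of its descendants is conditioned on, so the collider stays closed — the path is blocked at U.
Path 3: H → U ← P ← Q → N
  U is a collider here and neither U nor any of its descendants is conditioned on, so the collider stays closed — the path is blocked at U.
Path 4: H → U ← N
  U is a collider here and neither U nor any of its descendants is conditioned on, so the collider stays closed — the path is blocked at U.
Since every path is blocked, d-separation holds.

Yes — H and N are d-separated given {D, P, Q, W}.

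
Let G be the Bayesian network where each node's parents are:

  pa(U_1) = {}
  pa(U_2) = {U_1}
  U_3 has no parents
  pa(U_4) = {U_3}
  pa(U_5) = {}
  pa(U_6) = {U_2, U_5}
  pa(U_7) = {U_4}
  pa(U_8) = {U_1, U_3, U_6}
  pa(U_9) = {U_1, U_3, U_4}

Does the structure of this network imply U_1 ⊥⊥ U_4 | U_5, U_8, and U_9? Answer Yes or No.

6 paths connect U_1 and U_4; each must be blocked for d-separation to hold:
Path 1: U_1 → U_9 ← U_4
  U_9 is a collider and U_9 is conditioned on, which opens it — no node blocks this path, so it is active.
Path 2: U_1 → U_9 ← U_3 → U_4
  U_9 is a collider and U_9 is conditioned on, which opens it; U_3 is a fork and U_3 is not conditioned on — no node blocks this path, so it is active.
Path 3: U_1 → U_8 ← U_3 → U_9 ← U_4
  U_8 is a collider and U_8 is conditioned on, which opens it; U_3 is a fork and U_3 is not conditioned on; U_9 is a collider and U_9 is conditioned on, which opens it — no node blocks this path, so it is active.
Path 4: U_1 → U_8 ← U_3 → U_4
  U_8 is a collider and U_8 is conditioned on, which opens it; U_3 is a fork and U_3 is not conditioned on — no node blocks this path, so it is active.
Path 5: U_1 → U_2 → U_6 → U_8 ← U_3 → U_9 ← U_4
  U_2 is a chain and U_2 is not conditioned on; U_6 is a chain and U_6 is not conditioned on; U_8 is a collider and U_8 is conditioned on, which opens it; U_3 is a fork and U_3 is not conditioned on; U_9 is a collider and U_9 is conditioned on, which opens it — no node blocks this path, so it is active.
Path 6: U_1 → U_2 → U_6 → U_8 ← U_3 → U_4
  U_2 is a chain and U_2 is not conditioned on; U_6 is a chain and U_6 is not conditioned on; U_8 is a collider and U_8 is conditioned on, which opens it; U_3 is a fork and U_3 is not conditioned on — no node blocks this path, so it is active.
At least one path is unblocked, so d-separation fails.

No — U_1 and U_4 are not d-separated given {U_5, U_8, U_9}.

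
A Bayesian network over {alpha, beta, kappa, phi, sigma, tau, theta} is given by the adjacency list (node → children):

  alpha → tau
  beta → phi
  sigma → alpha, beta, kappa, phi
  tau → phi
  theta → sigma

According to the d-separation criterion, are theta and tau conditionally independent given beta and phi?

3 paths connect theta and tau; each must be blocked for d-separation to hold:
Path 1: theta → sigma → beta → phi ← tau
  beta is a chain here and beta is conditioned on, so the path is blocked at beta.
Path 2: theta → sigma → phi ← tau
  sigma is a chain and sigma is not conditioned on; phi is a collider and phi is conditioned on, which opens it — no node blocks this path, so it is active.
Path 3: theta → sigma → alpha → tau
  sigma is a chain and sigma is not conditioned on; alpha is a chain and alpha is not conditioned on — no node blocks this path, so it is active.
Because an active path exists, theta and tau are not d-separated.

No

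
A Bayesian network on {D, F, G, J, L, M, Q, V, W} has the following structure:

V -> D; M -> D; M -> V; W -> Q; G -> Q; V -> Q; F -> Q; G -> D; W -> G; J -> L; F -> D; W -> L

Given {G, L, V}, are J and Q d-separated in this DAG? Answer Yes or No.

There are 5 undirected paths between J and Q; checking each against the conditioning set {G, L, V}:
Path 1: J → L ← W → G → D ← V → Q
  G is a chain here and G is conditioned on, so the path is blocked at G.
Path 2: J → L ← W → G → D ← M → V → Q
  G is a chain here and G is conditioned on, so the path is blocked at G.
Path 3: J → L ← W → G → D ← F → Q
  G is a chain here and G is conditioned on, so the path is blocked at G.
Path 4: J → L ← W → G → Q
  G is a chain here and G is conditioned on, so the path is blocked at G.
Path 5: J → L ← W → Q
  L is a collider and L is conditioned on, which opens it; W is a fork and W is not conditioned on — no node blocks this path, so it is active.
At least one path is unblocked, so d-separation fails.

No — J and Q are not d-separated given {G, L, V}.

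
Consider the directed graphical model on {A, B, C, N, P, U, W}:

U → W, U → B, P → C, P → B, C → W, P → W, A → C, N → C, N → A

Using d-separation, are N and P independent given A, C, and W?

No

Enumerating the 6 paths from N to P and testing each for blocking by {A, C, W}:
Path 1: N → A → C → W ← U → B ← P
  A is a chain here and A is conditioned on, so the path is blocked at A.
Path 2: N → A → C → W ← P
  A is a chain here and A is conditioned on, so the path is blocked at A.
Path 3: N → A → C ← P
  A is a chain here and A is conditioned on, so the path is blocked at A.
Path 4: N → C → W ← U → B ← P
  C is a chain here and C is conditioned on, so the path is blocked at C.
Path 5: N → C → W ← P
  C is a chain here and C is conditioned on, so the path is blocked at C.
Path 6: N → C ← P
  C is a collider and C is conditioned on, which opens it — no node blocks this path, so it is active.
Because an active path exists, N and P are not d-separated.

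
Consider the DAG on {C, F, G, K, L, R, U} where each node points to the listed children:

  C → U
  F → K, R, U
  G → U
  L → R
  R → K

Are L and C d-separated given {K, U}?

No

2 paths connect L and C; each must be blocked for d-separation to hold:
Path 1: L → R ← F → U ← C
  R is a collider and its descendant K is conditioned on, which opens it; F is a fork and F is not conditioned on; U is a collider and U is conditioned on, which opens it — no node blocks this path, so it is active.
Path 2: L → R → K ← F → U ← C
  R is a chain and R is not conditioned on; K is a collider and K is conditioned on, which opens it; F is a fork and F is not conditioned on; U is a collider and U is conditioned on, which opens it — no node blocks this path, so it is active.
Because an active path exists, L and C are not d-separated.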